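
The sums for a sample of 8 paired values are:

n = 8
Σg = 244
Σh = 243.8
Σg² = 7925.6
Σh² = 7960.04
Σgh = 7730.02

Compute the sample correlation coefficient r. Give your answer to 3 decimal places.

r = (nΣgh − ΣgΣh) / √[(nΣg² − (Σg)²)(nΣh² − (Σh)²)]
Numerator: 8×7730.02 − 244×243.8 = 2352.96
Denominator: √[(63404.8 − 59536)(63680.32 − 59438.44)] = √[3868.8 × 4241.88] = 4051.0474
r = 2352.96 / 4051.0474 ≈ 0.581

0.581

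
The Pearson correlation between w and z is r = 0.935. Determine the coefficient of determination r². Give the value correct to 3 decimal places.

r² = (0.935)² = 0.874

0.874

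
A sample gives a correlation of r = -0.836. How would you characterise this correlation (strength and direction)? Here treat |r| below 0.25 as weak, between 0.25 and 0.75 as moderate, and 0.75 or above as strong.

r = -0.836 < 0 so the relationship is negative.
|r| = 0.836, which falls in the strong range.

strong negative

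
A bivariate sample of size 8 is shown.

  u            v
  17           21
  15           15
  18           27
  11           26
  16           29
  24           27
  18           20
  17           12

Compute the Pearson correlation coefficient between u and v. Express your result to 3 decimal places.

n = 8, Σu = 136, Σv = 177, Σu² = 2404, Σv² = 4185, Σuv = 3030
nΣuv − ΣuΣv = 24240 − 24072 = 168
nΣu² − (Σu)² = 19232 − 18496 = 736; nΣv² − (Σv)² = 33480 − 31329 = 2151
r = 168 / √(736 × 2151) = 168 / 1258.2273 ≈ 0.134

0.134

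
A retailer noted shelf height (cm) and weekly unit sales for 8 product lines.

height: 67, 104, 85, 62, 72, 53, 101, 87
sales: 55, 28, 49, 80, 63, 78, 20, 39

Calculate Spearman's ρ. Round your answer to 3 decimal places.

-0.929

Rank height: 3, 8, 5, 2, 4, 1, 7, 6
Rank sales: 5, 2, 4, 8, 6, 7, 1, 3
d = rank(height) − rank(sales): -2, 6, 1, -6, -2, -6, 6, 3; Σd² = 162
ρ = 1 − 6Σd² / [n(n²−1)] = 1 − 6×162 / (8×63) = 1 − 972/504 ≈ -0.929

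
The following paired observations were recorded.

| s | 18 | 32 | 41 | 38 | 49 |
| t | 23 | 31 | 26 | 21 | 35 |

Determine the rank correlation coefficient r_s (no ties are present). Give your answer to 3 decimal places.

Rank s: 1, 2, 4, 3, 5
Rank t: 2, 4, 3, 1, 5
d = rank(s) − rank(t): -1, -2, 1, 2, 0; Σd² = 10
ρ = 1 − 6Σd² / [n(n²−1)] = 1 − 6×10 / (5×24) = 1 − 60/120 ≈ 0.500

0.500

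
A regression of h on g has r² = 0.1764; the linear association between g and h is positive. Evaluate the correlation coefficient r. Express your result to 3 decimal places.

|r| = √0.1764 = 0.420
The association is positive, so r = 0.420.

0.420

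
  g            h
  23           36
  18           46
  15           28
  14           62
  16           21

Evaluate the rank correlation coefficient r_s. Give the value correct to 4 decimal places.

Rank g: 5, 4, 2, 1, 3
Rank h: 3, 4, 2, 5, 1
d = rank(g) − rank(h): 2, 0, 0, -4, 2; Σd² = 24
ρ = 1 − 6Σd² / [n(n²−1)] = 1 − 6×24 / (5×24) = 1 − 144/120 ≈ -0.2000

-0.2000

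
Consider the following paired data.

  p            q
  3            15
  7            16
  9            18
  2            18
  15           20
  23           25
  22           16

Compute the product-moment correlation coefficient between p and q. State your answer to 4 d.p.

0.5746

n = 7, Σp = 81, Σq = 128, Σp² = 1381, Σq² = 2410, Σpq = 1582
nΣpq − ΣpΣq = 11074 − 10368 = 706
nΣp² − (Σp)² = 9667 − 6561 = 3106; nΣq² − (Σq)² = 16870 − 16384 = 486
r = 706 / √(3106 × 486) = 706 / 1228.6236 ≈ 0.5746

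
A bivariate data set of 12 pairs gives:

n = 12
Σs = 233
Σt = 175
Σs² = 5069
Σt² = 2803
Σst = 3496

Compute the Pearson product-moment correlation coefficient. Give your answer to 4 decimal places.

0.2653

r = (nΣst − ΣsΣt) / √[(nΣs² − (Σs)²)(nΣt² − (Σt)²)]
Numerator: 12×3496 − 233×175 = 1177
Denominator: √[(60828 − 54289)(33636 − 30625)] = √[6539 × 3011] = 4437.2209
r = 1177 / 4437.2209 ≈ 0.2653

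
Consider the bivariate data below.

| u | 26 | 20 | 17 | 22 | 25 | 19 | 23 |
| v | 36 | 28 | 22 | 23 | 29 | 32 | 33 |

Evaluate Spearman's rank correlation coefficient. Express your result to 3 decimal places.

Rank u: 7, 3, 1, 4, 6, 2, 5
Rank v: 7, 3, 1, 2, 4, 5, 6
d = rank(u) − rank(v): 0, 0, 0, 2, 2, -3, -1; Σd² = 18
ρ = 1 − 6Σd² / [n(n²−1)] = 1 − 6×18 / (7×48) = 1 − 108/336 ≈ 0.679

0.679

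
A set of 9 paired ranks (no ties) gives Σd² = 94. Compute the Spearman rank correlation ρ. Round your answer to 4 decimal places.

ρ = 1 − 6Σd² / [n(n²−1)] = 1 − 6×94 / (9×80)
  = 1 − 564/720 = 1 − 0.78333 ≈ 0.2167

0.2167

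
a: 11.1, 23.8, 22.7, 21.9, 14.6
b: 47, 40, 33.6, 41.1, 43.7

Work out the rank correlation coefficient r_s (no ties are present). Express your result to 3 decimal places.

-0.900

Rank a: 1, 5, 4, 3, 2
Rank b: 5, 2, 1, 3, 4
d = rank(a) − rank(b): -4, 3, 3, 0, -2; Σd² = 38
ρ = 1 − 6Σd² / [n(n²−1)] = 1 − 6×38 / (5×24) = 1 − 228/120 ≈ -0.900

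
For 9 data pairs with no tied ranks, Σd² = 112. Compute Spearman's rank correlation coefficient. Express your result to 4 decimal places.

0.0667

ρ = 1 − 6Σd² / [n(n²−1)] = 1 − 6×112 / (9×80)
  = 1 − 672/720 = 1 − 0.93333 ≈ 0.0667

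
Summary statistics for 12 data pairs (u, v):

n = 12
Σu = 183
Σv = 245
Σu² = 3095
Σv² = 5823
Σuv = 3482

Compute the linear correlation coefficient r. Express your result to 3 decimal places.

r = (nΣuv − ΣuΣv) / √[(nΣu² − (Σu)²)(nΣv² − (Σv)²)]
Numerator: 12×3482 − 183×245 = -3051
Denominator: √[(37140 − 33489)(69876 − 60025)] = √[3651 × 9851] = 5997.1661
r = -3051 / 5997.1661 ≈ -0.509

-0.509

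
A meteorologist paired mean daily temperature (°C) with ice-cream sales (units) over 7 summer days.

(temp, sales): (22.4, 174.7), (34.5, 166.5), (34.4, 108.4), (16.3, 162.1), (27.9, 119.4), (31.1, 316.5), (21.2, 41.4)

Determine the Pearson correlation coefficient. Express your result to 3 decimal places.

n = 7, Σx = 187.8, Σy = 1089, Σx² = 5336.12, Σy² = 212411.88, Σxy = 30080.81
nΣxy − ΣxΣy = 210565.67 − 204514.2 = 6051.47
nΣx² − (Σx)² = 37352.84 − 35268.84 = 2084; nΣy² − (Σy)² = 1486883.16 − 1185921 = 300962.16
r = 6051.47 / √(2084 × 300962.16) = 6051.47 / 25044.0640 ≈ 0.242

0.242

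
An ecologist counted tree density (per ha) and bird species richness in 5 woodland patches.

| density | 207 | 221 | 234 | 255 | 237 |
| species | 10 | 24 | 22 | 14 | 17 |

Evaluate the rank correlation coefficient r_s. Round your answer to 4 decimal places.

Rank density: 1, 2, 3, 5, 4
Rank species: 1, 5, 4, 2, 3
d = rank(density) − rank(species): 0, -3, -1, 3, 1; Σd² = 20
ρ = 1 − 6Σd² / [n(n²−1)] = 1 − 6×20 / (5×24) = 1 − 120/120 ≈ 0.0000

0.0000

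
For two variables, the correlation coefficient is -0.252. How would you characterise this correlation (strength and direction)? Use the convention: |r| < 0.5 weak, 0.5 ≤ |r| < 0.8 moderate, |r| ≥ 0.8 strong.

weak negative

r = -0.252 < 0 so the relationship is negative.
|r| = 0.252, which falls in the weak range.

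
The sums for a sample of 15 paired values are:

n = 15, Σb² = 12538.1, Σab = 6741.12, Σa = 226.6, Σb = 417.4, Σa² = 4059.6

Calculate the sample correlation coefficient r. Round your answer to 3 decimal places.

r = (nΣab − ΣaΣb) / √[(nΣa² − (Σa)²)(nΣb² − (Σb)²)]
Numerator: 15×6741.12 − 226.6×417.4 = 6533.96
Denominator: √[(60894 − 51347.56)(188071.5 − 174222.76)] = √[9546.44 × 13848.74] = 11498.0940
r = 6533.96 / 11498.0940 ≈ 0.568

0.568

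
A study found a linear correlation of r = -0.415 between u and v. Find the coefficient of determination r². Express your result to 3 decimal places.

r² = (-0.415)² = 0.172

0.172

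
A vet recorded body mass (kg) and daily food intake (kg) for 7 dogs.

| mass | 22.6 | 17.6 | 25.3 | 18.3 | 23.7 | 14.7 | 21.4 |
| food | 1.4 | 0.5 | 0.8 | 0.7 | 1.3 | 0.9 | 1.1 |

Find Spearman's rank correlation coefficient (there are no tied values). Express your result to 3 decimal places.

Rank mass: 5, 2, 7, 3, 6, 1, 4
Rank food: 7, 1, 3, 2, 6, 4, 5
d = rank(mass) − rank(food): -2, 1, 4, 1, 0, -3, -1; Σd² = 32
ρ = 1 − 6Σd² / [n(n²−1)] = 1 − 6×32 / (7×48) = 1 − 192/336 ≈ 0.429

0.429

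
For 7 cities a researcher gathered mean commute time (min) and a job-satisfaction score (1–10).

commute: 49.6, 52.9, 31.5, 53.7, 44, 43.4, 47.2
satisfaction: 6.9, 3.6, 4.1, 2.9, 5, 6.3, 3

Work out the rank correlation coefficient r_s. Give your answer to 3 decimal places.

-0.464

Rank commute: 5, 6, 1, 7, 3, 2, 4
Rank satisfaction: 7, 3, 4, 1, 5, 6, 2
d = rank(commute) − rank(satisfaction): -2, 3, -3, 6, -2, -4, 2; Σd² = 82
ρ = 1 − 6Σd² / [n(n²−1)] = 1 − 6×82 / (7×48) = 1 − 492/336 ≈ -0.464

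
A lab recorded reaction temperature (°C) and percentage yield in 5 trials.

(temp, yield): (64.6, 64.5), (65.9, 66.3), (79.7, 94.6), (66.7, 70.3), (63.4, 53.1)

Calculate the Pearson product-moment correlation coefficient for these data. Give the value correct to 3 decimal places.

0.967

n = 5, Σx = 340.3, Σy = 348.8, Σx² = 23336.51, Σy² = 25266.8, Σxy = 24131.04
nΣxy − ΣxΣy = 120655.2 − 118696.64 = 1958.56
nΣx² − (Σx)² = 116682.55 − 115804.09 = 878.46; nΣy² − (Σy)² = 126334 − 121661.44 = 4672.56
r = 1958.56 / √(878.46 × 4672.56) = 1958.56 / 2025.9953 ≈ 0.967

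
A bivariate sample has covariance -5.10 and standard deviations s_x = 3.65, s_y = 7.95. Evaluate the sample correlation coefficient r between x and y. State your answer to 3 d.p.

-0.176

r = Cov(x,y) / (s_x · s_y) = -5.10 / (3.65 × 7.95)
  = -5.10 / 29.0175 ≈ -0.176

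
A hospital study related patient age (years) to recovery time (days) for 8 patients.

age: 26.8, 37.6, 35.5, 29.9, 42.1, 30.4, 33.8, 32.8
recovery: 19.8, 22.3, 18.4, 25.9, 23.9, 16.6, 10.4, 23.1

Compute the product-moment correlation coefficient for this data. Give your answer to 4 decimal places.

0.1517

n = 8, Σx = 268.9, Σy = 160.4, Σx² = 9201.11, Σy² = 3387.24, Σxy = 5416.76
nΣxy − ΣxΣy = 43334.08 − 43131.56 = 202.52
nΣx² − (Σx)² = 73608.88 − 72307.21 = 1301.67; nΣy² − (Σy)² = 27097.92 − 25728.16 = 1369.76
r = 202.52 / √(1301.67 × 1369.76) = 202.52 / 1335.2811 ≈ 0.1517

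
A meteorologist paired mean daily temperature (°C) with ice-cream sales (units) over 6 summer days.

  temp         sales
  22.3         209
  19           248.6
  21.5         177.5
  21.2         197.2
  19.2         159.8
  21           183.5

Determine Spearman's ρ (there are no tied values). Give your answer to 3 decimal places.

Rank temp: 6, 1, 5, 4, 2, 3
Rank sales: 5, 6, 2, 4, 1, 3
d = rank(temp) − rank(sales): 1, -5, 3, 0, 1, 0; Σd² = 36
ρ = 1 − 6Σd² / [n(n²−1)] = 1 − 6×36 / (6×35) = 1 − 216/210 ≈ -0.029

-0.029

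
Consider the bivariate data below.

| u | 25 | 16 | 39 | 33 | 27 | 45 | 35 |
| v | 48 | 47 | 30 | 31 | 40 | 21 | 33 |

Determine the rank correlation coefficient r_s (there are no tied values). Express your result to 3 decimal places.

Rank u: 2, 1, 6, 4, 3, 7, 5
Rank v: 7, 6, 2, 3, 5, 1, 4
d = rank(u) − rank(v): -5, -5, 4, 1, -2, 6, 1; Σd² = 108
ρ = 1 − 6Σd² / [n(n²−1)] = 1 − 6×108 / (7×48) = 1 − 648/336 ≈ -0.929

-0.929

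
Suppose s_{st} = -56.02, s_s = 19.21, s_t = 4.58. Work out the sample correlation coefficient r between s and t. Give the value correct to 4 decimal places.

-0.6367

r = Cov(s,t) / (s_s · s_t) = -56.02 / (19.21 × 4.58)
  = -56.02 / 87.9818 ≈ -0.6367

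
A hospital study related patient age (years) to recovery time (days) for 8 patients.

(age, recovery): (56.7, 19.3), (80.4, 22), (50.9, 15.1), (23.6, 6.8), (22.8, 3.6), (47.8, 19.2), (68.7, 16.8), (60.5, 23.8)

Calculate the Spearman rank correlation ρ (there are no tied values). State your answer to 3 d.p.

Rank age: 5, 8, 4, 2, 1, 3, 7, 6
Rank recovery: 6, 7, 3, 2, 1, 5, 4, 8
d = rank(age) − rank(recovery): -1, 1, 1, 0, 0, -2, 3, -2; Σd² = 20
ρ = 1 − 6Σd² / [n(n²−1)] = 1 − 6×20 / (8×63) = 1 − 120/504 ≈ 0.762

0.762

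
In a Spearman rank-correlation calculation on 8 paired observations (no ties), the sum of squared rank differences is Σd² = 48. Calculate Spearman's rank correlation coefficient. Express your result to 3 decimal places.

0.429

ρ = 1 − 6Σd² / [n(n²−1)] = 1 − 6×48 / (8×63)
  = 1 − 288/504 = 1 − 0.5714 ≈ 0.429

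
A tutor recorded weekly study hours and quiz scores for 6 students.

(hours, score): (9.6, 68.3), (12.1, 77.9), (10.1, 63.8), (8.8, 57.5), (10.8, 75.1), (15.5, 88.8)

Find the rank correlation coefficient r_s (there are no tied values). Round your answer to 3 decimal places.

0.943

Rank hours: 2, 5, 3, 1, 4, 6
Rank score: 3, 5, 2, 1, 4, 6
d = rank(hours) − rank(score): -1, 0, 1, 0, 0, 0; Σd² = 2
ρ = 1 − 6Σd² / [n(n²−1)] = 1 − 6×2 / (6×35) = 1 − 12/210 ≈ 0.943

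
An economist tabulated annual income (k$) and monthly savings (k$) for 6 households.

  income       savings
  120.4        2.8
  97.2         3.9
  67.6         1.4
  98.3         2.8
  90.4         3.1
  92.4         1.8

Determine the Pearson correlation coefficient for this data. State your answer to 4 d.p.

n = 6, Σx = 566.3, Σy = 15.8, Σx² = 54886.57, Σy² = 45.7, Σxy = 1532.64
nΣxy − ΣxΣy = 9195.84 − 8947.54 = 248.3
nΣx² − (Σx)² = 329319.42 − 320695.69 = 8623.73; nΣy² − (Σy)² = 274.2 − 249.64 = 24.56
r = 248.3 / √(8623.73 × 24.56) = 248.3 / 460.2160 ≈ 0.5395

0.5395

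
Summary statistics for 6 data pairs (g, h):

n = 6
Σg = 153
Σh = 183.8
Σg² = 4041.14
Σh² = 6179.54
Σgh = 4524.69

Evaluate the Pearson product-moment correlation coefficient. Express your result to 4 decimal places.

r = (nΣgh − ΣgΣh) / √[(nΣg² − (Σg)²)(nΣh² − (Σh)²)]
Numerator: 6×4524.69 − 153×183.8 = -973.26
Denominator: √[(24246.84 − 23409)(37077.24 − 33782.44)] = √[837.84 × 3294.8] = 1661.4798
r = -973.26 / 1661.4798 ≈ -0.5858

-0.5858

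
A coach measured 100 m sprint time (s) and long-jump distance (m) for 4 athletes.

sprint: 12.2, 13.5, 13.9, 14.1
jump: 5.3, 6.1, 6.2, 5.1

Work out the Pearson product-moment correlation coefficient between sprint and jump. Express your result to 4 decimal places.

0.2475

n = 4, Σx = 53.7, Σy = 22.7, Σx² = 723.11, Σy² = 129.75, Σxy = 305.1
nΣxy − ΣxΣy = 1220.4 − 1218.99 = 1.41
nΣx² − (Σx)² = 2892.44 − 2883.69 = 8.75; nΣy² − (Σy)² = 519 − 515.29 = 3.71
r = 1.41 / √(8.75 × 3.71) = 1.41 / 5.6976 ≈ 0.2475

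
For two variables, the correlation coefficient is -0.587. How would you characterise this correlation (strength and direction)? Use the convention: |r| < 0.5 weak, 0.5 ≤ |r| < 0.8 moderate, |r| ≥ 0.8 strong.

r = -0.587 < 0 so the relationship is negative.
|r| = 0.587, which falls in the moderate range.

moderate negative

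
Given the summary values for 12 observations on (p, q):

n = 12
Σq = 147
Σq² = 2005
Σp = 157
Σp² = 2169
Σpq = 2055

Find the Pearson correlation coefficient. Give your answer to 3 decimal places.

0.860

r = (nΣpq − ΣpΣq) / √[(nΣp² − (Σp)²)(nΣq² − (Σq)²)]
Numerator: 12×2055 − 157×147 = 1581
Denominator: √[(26028 − 24649)(24060 − 21609)] = √[1379 × 2451] = 1838.4583
r = 1581 / 1838.4583 ≈ 0.860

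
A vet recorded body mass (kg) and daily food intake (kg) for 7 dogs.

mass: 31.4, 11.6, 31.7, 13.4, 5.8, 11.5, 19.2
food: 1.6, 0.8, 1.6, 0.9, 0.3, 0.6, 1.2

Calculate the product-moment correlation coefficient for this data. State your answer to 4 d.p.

n = 7, Σx = 124.6, Σy = 7, Σx² = 2839.5, Σy² = 8.46, Σxy = 153.98
nΣxy − ΣxΣy = 1077.86 − 872.2 = 205.66
nΣx² − (Σx)² = 19876.5 − 15525.16 = 4351.34; nΣy² − (Σy)² = 59.22 − 49 = 10.22
r = 205.66 / √(4351.34 × 10.22) = 205.66 / 210.8808 ≈ 0.9752

0.9752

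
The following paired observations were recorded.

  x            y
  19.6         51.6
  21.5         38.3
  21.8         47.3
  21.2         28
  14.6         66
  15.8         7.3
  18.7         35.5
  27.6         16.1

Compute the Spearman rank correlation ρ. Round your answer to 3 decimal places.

-0.214

Rank x: 4, 6, 7, 5, 1, 2, 3, 8
Rank y: 7, 5, 6, 3, 8, 1, 4, 2
d = rank(x) − rank(y): -3, 1, 1, 2, -7, 1, -1, 6; Σd² = 102
ρ = 1 − 6Σd² / [n(n²−1)] = 1 − 6×102 / (8×63) = 1 − 612/504 ≈ -0.214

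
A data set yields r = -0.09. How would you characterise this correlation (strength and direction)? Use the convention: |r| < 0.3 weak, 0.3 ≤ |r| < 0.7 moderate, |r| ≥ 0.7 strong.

weak negative

r = -0.09 < 0 so the relationship is negative.
|r| = 0.09, which falls in the weak range.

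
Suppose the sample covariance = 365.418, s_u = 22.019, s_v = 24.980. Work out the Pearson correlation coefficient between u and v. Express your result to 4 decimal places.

r = Cov(u,v) / (s_u · s_v) = 365.418 / (22.019 × 24.980)
  = 365.418 / 550.0346 ≈ 0.6644

0.6644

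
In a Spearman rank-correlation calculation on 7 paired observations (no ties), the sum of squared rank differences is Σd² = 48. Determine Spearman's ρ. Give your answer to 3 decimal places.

0.143

ρ = 1 − 6Σd² / [n(n²−1)] = 1 − 6×48 / (7×48)
  = 1 − 288/336 = 1 − 0.8571 ≈ 0.143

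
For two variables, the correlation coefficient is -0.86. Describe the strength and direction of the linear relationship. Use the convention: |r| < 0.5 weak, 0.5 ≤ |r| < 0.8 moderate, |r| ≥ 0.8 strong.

r = -0.86 < 0 so the relationship is negative.
|r| = 0.86, which falls in the strong range.

strong negative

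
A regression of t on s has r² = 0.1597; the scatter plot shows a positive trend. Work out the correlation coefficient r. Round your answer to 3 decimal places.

|r| = √0.1597 = 0.400
The association is positive, so r = 0.400.

0.400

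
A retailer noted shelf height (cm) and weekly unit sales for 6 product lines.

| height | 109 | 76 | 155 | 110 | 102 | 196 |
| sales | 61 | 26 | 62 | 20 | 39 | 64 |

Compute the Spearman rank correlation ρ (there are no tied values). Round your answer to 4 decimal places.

Rank height: 3, 1, 5, 4, 2, 6
Rank sales: 4, 2, 5, 1, 3, 6
d = rank(height) − rank(sales): -1, -1, 0, 3, -1, 0; Σd² = 12
ρ = 1 − 6Σd² / [n(n²−1)] = 1 − 6×12 / (6×35) = 1 − 72/210 ≈ 0.6571

0.6571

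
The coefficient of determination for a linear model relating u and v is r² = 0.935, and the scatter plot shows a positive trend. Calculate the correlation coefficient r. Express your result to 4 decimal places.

0.9670

|r| = √0.935 = 0.9670
The association is positive, so r = 0.9670.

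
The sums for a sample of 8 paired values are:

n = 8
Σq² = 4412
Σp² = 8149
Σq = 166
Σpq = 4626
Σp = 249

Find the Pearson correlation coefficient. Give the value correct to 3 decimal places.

-0.870

r = (nΣpq − ΣpΣq) / √[(nΣp² − (Σp)²)(nΣq² − (Σq)²)]
Numerator: 8×4626 − 249×166 = -4326
Denominator: √[(65192 − 62001)(35296 − 27556)] = √[3191 × 7740] = 4969.7424
r = -4326 / 4969.7424 ≈ -0.870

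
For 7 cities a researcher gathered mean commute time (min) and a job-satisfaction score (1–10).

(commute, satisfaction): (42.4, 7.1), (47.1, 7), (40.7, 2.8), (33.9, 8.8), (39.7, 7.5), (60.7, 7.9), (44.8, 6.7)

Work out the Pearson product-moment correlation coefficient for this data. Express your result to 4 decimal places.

n = 7, Σx = 309.3, Σy = 47.8, Σx² = 14089.49, Σy² = 348.24, Σxy = 2120.46
nΣxy − ΣxΣy = 14843.22 − 14784.54 = 58.68
nΣx² − (Σx)² = 98626.43 − 95666.49 = 2959.94; nΣy² − (Σy)² = 2437.68 − 2284.84 = 152.84
r = 58.68 / √(2959.94 × 152.84) = 58.68 / 672.6048 ≈ 0.0872

0.0872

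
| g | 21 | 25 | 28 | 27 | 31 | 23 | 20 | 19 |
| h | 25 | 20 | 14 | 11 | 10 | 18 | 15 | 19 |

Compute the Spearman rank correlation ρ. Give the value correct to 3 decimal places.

Rank g: 3, 5, 7, 6, 8, 4, 2, 1
Rank h: 8, 7, 3, 2, 1, 5, 4, 6
d = rank(g) − rank(h): -5, -2, 4, 4, 7, -1, -2, -5; Σd² = 140
ρ = 1 − 6Σd² / [n(n²−1)] = 1 − 6×140 / (8×63) = 1 − 840/504 ≈ -0.667

-0.667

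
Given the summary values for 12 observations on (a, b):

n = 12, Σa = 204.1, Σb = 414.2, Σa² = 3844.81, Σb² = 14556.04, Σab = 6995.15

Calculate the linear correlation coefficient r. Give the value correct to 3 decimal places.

-0.160

r = (nΣab − ΣaΣb) / √[(nΣa² − (Σa)²)(nΣb² − (Σb)²)]
Numerator: 12×6995.15 − 204.1×414.2 = -596.42
Denominator: √[(46137.72 − 41656.81)(174672.48 − 171561.64)] = √[4480.91 × 3110.84] = 3733.5498
r = -596.42 / 3733.5498 ≈ -0.160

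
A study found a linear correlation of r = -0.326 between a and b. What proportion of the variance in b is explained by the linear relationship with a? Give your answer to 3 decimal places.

0.106

r² = (-0.326)² = 0.106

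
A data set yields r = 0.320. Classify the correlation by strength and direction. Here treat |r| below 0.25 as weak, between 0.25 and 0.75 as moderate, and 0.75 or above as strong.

moderate positive

r = 0.320 > 0 so the relationship is positive.
|r| = 0.320, which falls in the moderate range.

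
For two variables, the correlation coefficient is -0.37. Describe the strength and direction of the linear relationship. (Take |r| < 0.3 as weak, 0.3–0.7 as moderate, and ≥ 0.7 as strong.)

r = -0.37 < 0 so the relationship is negative.
|r| = 0.37, which falls in the moderate range.

moderate negative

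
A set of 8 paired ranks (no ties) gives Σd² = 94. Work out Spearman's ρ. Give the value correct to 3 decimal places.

-0.119

ρ = 1 − 6Σd² / [n(n²−1)] = 1 − 6×94 / (8×63)
  = 1 − 564/504 = 1 − 1.1190 ≈ -0.119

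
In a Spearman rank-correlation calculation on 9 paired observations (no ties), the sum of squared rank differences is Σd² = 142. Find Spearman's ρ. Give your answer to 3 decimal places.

ρ = 1 − 6Σd² / [n(n²−1)] = 1 − 6×142 / (9×80)
  = 1 − 852/720 = 1 − 1.1833 ≈ -0.183

-0.183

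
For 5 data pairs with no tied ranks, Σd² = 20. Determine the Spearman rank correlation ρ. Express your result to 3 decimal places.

ρ = 1 − 6Σd² / [n(n²−1)] = 1 − 6×20 / (5×24)
  = 1 − 120/120 = 1 − 1.0000 ≈ 0.000

0.000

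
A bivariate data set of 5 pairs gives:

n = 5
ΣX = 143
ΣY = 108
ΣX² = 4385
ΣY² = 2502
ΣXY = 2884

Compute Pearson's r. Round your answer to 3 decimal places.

r = (nΣXY − ΣXΣY) / √[(nΣX² − (ΣX)²)(nΣY² − (ΣY)²)]
Numerator: 5×2884 − 143×108 = -1024
Denominator: √[(21925 − 20449)(12510 − 11664)] = √[1476 × 846] = 1117.4507
r = -1024 / 1117.4507 ≈ -0.916

-0.916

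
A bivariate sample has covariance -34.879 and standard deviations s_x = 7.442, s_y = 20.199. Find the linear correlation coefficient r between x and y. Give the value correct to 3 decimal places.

r = Cov(x,y) / (s_x · s_y) = -34.879 / (7.442 × 20.199)
  = -34.879 / 150.3210 ≈ -0.232

-0.232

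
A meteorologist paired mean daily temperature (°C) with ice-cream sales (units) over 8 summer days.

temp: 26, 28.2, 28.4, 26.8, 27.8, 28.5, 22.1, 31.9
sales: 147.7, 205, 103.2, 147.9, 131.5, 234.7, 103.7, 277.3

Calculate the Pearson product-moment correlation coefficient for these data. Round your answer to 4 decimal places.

n = 8, Σx = 219.7, Σy = 1351, Σx² = 6087.15, Σy² = 256390.26, Σxy = 37998.09
nΣxy − ΣxΣy = 303984.72 − 296814.7 = 7170.02
nΣx² − (Σx)² = 48697.2 − 48268.09 = 429.11; nΣy² − (Σy)² = 2051122.08 − 1825201 = 225921.08
r = 7170.02 / √(429.11 × 225921.08) = 7170.02 / 9846.0649 ≈ 0.7282

0.7282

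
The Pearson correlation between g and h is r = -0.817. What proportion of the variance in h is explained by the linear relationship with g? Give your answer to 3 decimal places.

r² = (-0.817)² = 0.667

0.667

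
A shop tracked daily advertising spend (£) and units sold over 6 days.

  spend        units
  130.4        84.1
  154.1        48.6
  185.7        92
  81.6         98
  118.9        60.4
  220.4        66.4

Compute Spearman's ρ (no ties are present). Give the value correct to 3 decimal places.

-0.257

Rank spend: 3, 4, 5, 1, 2, 6
Rank units: 4, 1, 5, 6, 2, 3
d = rank(spend) − rank(units): -1, 3, 0, -5, 0, 3; Σd² = 44
ρ = 1 − 6Σd² / [n(n²−1)] = 1 − 6×44 / (6×35) = 1 − 264/210 ≈ -0.257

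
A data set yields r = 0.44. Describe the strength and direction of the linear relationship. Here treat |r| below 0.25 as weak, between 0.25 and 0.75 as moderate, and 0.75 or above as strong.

r = 0.44 > 0 so the relationship is positive.
|r| = 0.44, which falls in the moderate range.

moderate positive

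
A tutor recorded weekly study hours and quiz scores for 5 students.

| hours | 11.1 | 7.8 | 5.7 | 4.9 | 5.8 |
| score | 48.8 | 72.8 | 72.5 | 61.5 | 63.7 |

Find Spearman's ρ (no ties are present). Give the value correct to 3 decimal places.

-0.100

Rank hours: 5, 4, 2, 1, 3
Rank score: 1, 5, 4, 2, 3
d = rank(hours) − rank(score): 4, -1, -2, -1, 0; Σd² = 22
ρ = 1 − 6Σd² / [n(n²−1)] = 1 − 6×22 / (5×24) = 1 − 132/120 ≈ -0.100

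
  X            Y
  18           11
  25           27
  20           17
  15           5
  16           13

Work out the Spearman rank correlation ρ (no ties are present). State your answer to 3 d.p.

0.900

Rank X: 3, 5, 4, 1, 2
Rank Y: 2, 5, 4, 1, 3
d = rank(X) − rank(Y): 1, 0, 0, 0, -1; Σd² = 2
ρ = 1 − 6Σd² / [n(n²−1)] = 1 − 6×2 / (5×24) = 1 − 12/120 ≈ 0.900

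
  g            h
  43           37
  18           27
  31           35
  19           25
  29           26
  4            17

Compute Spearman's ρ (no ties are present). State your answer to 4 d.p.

Rank g: 6, 2, 5, 3, 4, 1
Rank h: 6, 4, 5, 2, 3, 1
d = rank(g) − rank(h): 0, -2, 0, 1, 1, 0; Σd² = 6
ρ = 1 − 6Σd² / [n(n²−1)] = 1 − 6×6 / (6×35) = 1 − 36/210 ≈ 0.8286

0.8286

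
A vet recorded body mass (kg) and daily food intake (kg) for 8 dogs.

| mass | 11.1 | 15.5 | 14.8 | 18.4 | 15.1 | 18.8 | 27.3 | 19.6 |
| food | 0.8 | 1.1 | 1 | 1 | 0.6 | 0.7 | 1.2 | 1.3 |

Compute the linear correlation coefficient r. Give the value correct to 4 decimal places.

0.5193

n = 8, Σx = 140.6, Σy = 7.7, Σx² = 2631.96, Σy² = 7.83, Σxy = 139.59
nΣxy − ΣxΣy = 1116.72 − 1082.62 = 34.1
nΣx² − (Σx)² = 21055.68 − 19768.36 = 1287.32; nΣy² − (Σy)² = 62.64 − 59.29 = 3.35
r = 34.1 / √(1287.32 × 3.35) = 34.1 / 65.6698 ≈ 0.5193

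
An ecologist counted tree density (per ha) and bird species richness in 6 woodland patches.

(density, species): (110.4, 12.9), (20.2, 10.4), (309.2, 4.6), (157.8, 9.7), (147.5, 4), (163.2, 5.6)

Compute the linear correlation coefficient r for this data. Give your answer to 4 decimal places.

-0.6193

n = 6, Σx = 908.3, Σy = 47.2, Σx² = 181492.17, Σy² = 437.18, Σxy = 6091.14
nΣxy − ΣxΣy = 36546.84 − 42871.76 = -6324.92
nΣx² − (Σx)² = 1088953.02 − 825008.89 = 263944.13; nΣy² − (Σy)² = 2623.08 − 2227.84 = 395.24
r = -6324.92 / √(263944.13 × 395.24) = -6324.92 / 10213.7788 ≈ -0.6193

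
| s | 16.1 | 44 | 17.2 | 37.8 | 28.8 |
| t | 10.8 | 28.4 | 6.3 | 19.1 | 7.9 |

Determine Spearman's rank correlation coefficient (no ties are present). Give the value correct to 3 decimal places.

Rank s: 1, 5, 2, 4, 3
Rank t: 3, 5, 1, 4, 2
d = rank(s) − rank(t): -2, 0, 1, 0, 1; Σd² = 6
ρ = 1 − 6Σd² / [n(n²−1)] = 1 − 6×6 / (5×24) = 1 − 36/120 ≈ 0.700

0.700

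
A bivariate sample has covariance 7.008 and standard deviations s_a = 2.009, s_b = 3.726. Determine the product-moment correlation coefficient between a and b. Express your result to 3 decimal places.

r = Cov(a,b) / (s_a · s_b) = 7.008 / (2.009 × 3.726)
  = 7.008 / 7.4855 ≈ 0.936

0.936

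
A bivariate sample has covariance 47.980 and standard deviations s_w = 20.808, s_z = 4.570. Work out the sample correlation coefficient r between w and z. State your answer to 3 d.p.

r = Cov(w,z) / (s_w · s_z) = 47.980 / (20.808 × 4.570)
  = 47.980 / 95.0926 ≈ 0.505

0.505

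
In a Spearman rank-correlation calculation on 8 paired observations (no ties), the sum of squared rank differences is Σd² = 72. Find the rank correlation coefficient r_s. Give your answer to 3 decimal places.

0.143

ρ = 1 − 6Σd² / [n(n²−1)] = 1 − 6×72 / (8×63)
  = 1 − 432/504 = 1 − 0.8571 ≈ 0.143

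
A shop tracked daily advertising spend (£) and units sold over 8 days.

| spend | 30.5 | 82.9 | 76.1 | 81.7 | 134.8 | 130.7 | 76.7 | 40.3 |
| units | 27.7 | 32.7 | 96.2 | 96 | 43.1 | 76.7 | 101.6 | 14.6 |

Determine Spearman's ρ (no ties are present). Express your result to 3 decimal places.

0.238

Rank spend: 1, 6, 3, 5, 8, 7, 4, 2
Rank units: 2, 3, 7, 6, 4, 5, 8, 1
d = rank(spend) − rank(units): -1, 3, -4, -1, 4, 2, -4, 1; Σd² = 64
ρ = 1 − 6Σd² / [n(n²−1)] = 1 − 6×64 / (8×63) = 1 − 384/504 ≈ 0.238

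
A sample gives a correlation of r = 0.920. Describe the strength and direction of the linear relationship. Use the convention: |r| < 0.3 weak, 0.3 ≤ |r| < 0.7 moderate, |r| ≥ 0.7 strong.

strong positive

r = 0.920 > 0 so the relationship is positive.
|r| = 0.920, which falls in the strong range.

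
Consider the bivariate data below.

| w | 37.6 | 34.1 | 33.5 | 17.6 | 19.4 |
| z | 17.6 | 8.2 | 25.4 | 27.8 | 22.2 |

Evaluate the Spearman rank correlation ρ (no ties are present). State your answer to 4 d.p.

Rank w: 5, 4, 3, 1, 2
Rank z: 2, 1, 4, 5, 3
d = rank(w) − rank(z): 3, 3, -1, -4, -1; Σd² = 36
ρ = 1 − 6Σd² / [n(n²−1)] = 1 − 6×36 / (5×24) = 1 − 216/120 ≈ -0.8000

-0.8000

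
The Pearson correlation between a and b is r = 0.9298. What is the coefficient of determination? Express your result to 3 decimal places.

r² = (0.9298)² = 0.865

0.865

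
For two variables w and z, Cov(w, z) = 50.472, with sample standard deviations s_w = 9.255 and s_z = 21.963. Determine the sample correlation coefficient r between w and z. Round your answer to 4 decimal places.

r = Cov(w,z) / (s_w · s_z) = 50.472 / (9.255 × 21.963)
  = 50.472 / 203.2676 ≈ 0.2483

0.2483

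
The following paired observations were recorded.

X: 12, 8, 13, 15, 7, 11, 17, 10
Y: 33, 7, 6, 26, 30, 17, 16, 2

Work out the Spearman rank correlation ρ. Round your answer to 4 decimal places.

Rank X: 5, 2, 6, 7, 1, 4, 8, 3
Rank Y: 8, 3, 2, 6, 7, 5, 4, 1
d = rank(X) − rank(Y): -3, -1, 4, 1, -6, -1, 4, 2; Σd² = 84
ρ = 1 − 6Σd² / [n(n²−1)] = 1 − 6×84 / (8×63) = 1 − 504/504 ≈ 0.0000

0.0000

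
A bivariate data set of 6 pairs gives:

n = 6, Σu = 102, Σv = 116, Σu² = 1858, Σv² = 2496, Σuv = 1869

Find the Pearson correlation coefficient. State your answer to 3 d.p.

-0.581

r = (nΣuv − ΣuΣv) / √[(nΣu² − (Σu)²)(nΣv² − (Σv)²)]
Numerator: 6×1869 − 102×116 = -618
Denominator: √[(11148 − 10404)(14976 − 13456)] = √[744 × 1520] = 1063.4284
r = -618 / 1063.4284 ≈ -0.581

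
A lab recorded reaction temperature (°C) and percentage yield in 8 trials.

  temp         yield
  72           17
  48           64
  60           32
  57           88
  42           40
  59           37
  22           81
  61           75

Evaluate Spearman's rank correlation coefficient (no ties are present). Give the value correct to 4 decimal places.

Rank temp: 8, 3, 6, 4, 2, 5, 1, 7
Rank yield: 1, 5, 2, 8, 4, 3, 7, 6
d = rank(temp) − rank(yield): 7, -2, 4, -4, -2, 2, -6, 1; Σd² = 130
ρ = 1 − 6Σd² / [n(n²−1)] = 1 − 6×130 / (8×63) = 1 − 780/504 ≈ -0.5476

-0.5476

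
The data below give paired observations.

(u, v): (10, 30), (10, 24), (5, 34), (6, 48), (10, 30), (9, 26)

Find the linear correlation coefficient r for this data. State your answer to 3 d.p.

-0.704

n = 6, Σu = 50, Σv = 192, Σu² = 442, Σv² = 6512, Σuv = 1532
nΣuv − ΣuΣv = 9192 − 9600 = -408
nΣu² − (Σu)² = 2652 − 2500 = 152; nΣv² − (Σv)² = 39072 − 36864 = 2208
r = -408 / √(152 × 2208) = -408 / 579.3237 ≈ -0.704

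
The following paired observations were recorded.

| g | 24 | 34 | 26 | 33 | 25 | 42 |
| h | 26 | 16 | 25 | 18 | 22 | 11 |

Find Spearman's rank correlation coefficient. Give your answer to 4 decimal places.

Rank g: 1, 5, 3, 4, 2, 6
Rank h: 6, 2, 5, 3, 4, 1
d = rank(g) − rank(h): -5, 3, -2, 1, -2, 5; Σd² = 68
ρ = 1 − 6Σd² / [n(n²−1)] = 1 − 6×68 / (6×35) = 1 − 408/210 ≈ -0.9429

-0.9429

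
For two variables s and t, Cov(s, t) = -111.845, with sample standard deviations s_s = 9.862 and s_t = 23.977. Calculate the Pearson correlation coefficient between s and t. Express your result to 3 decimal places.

-0.473

r = Cov(s,t) / (s_s · s_t) = -111.845 / (9.862 × 23.977)
  = -111.845 / 236.4612 ≈ -0.473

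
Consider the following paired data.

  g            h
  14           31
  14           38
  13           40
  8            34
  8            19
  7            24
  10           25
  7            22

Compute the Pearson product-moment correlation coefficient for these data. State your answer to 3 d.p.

0.732

n = 8, Σg = 81, Σh = 233, Σg² = 887, Σh² = 7207, Σgh = 2482
nΣgh − ΣgΣh = 19856 − 18873 = 983
nΣg² − (Σg)² = 7096 − 6561 = 535; nΣh² − (Σh)² = 57656 − 54289 = 3367
r = 983 / √(535 × 3367) = 983 / 1342.1419 ≈ 0.732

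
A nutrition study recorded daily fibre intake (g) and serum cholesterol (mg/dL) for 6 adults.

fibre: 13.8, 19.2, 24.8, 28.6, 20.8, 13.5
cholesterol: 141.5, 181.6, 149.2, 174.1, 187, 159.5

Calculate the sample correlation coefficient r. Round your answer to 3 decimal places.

0.343

n = 6, Σx = 120.7, Σy = 992.9, Σx² = 2606.97, Σy² = 165981.51, Σxy = 20161.69
nΣxy − ΣxΣy = 120970.14 − 119843.03 = 1127.11
nΣx² − (Σx)² = 15641.82 − 14568.49 = 1073.33; nΣy² − (Σy)² = 995889.06 − 985850.41 = 10038.65
r = 1127.11 / √(1073.33 × 10038.65) = 1127.11 / 3282.4966 ≈ 0.343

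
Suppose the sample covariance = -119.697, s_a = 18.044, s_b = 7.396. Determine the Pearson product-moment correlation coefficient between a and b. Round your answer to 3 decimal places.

r = Cov(a,b) / (s_a · s_b) = -119.697 / (18.044 × 7.396)
  = -119.697 / 133.4534 ≈ -0.897

-0.897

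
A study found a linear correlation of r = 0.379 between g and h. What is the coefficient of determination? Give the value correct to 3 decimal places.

0.144

r² = (0.379)² = 0.144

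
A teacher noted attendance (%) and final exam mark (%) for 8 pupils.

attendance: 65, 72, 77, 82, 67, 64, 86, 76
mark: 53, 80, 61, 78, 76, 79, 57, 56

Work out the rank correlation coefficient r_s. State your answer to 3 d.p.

-0.143

Rank attendance: 2, 4, 6, 7, 3, 1, 8, 5
Rank mark: 1, 8, 4, 6, 5, 7, 3, 2
d = rank(attendance) − rank(mark): 1, -4, 2, 1, -2, -6, 5, 3; Σd² = 96
ρ = 1 − 6Σd² / [n(n²−1)] = 1 − 6×96 / (8×63) = 1 − 576/504 ≈ -0.143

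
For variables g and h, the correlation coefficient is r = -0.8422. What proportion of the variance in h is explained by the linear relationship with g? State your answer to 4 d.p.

0.7093

r² = (-0.8422)² = 0.7093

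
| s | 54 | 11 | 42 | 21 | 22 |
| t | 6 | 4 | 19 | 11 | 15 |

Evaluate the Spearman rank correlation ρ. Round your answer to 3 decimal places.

0.400

Rank s: 5, 1, 4, 2, 3
Rank t: 2, 1, 5, 3, 4
d = rank(s) − rank(t): 3, 0, -1, -1, -1; Σd² = 12
ρ = 1 − 6Σd² / [n(n²−1)] = 1 − 6×12 / (5×24) = 1 − 72/120 ≈ 0.400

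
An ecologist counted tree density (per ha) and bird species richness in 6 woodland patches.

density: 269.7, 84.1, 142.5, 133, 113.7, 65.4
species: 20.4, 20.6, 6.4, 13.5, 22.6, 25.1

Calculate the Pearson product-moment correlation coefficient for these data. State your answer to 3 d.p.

-0.192

n = 6, Σx = 808.4, Σy = 108.6, Σx² = 135011, Σy² = 2204.5, Σxy = 14153
nΣxy − ΣxΣy = 84918 − 87792.24 = -2874.24
nΣx² − (Σx)² = 810066 − 653510.56 = 156555.44; nΣy² − (Σy)² = 13227 − 11793.96 = 1433.04
r = -2874.24 / √(156555.44 × 1433.04) = -2874.24 / 14978.3246 ≈ -0.192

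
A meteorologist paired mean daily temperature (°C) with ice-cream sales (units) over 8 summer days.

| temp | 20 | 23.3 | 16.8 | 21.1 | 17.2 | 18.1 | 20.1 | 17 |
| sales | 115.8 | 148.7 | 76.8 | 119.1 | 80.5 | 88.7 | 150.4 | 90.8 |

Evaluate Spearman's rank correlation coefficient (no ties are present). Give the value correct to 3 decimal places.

Rank temp: 5, 8, 1, 7, 3, 4, 6, 2
Rank sales: 5, 7, 1, 6, 2, 3, 8, 4
d = rank(temp) − rank(sales): 0, 1, 0, 1, 1, 1, -2, -2; Σd² = 12
ρ = 1 − 6Σd² / [n(n²−1)] = 1 − 6×12 / (8×63) = 1 − 72/504 ≈ 0.857

0.857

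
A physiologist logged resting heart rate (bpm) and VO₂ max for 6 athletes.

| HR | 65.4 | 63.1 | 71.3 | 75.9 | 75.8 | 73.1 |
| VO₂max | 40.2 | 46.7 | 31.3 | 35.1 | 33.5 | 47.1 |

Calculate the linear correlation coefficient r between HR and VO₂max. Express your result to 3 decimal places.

-0.537

n = 6, Σx = 424.6, Σy = 233.9, Σx² = 30192.52, Σy² = 9349.29, Σxy = 16453.94
nΣxy − ΣxΣy = 98723.64 − 99313.94 = -590.3
nΣx² − (Σx)² = 181155.12 − 180285.16 = 869.96; nΣy² − (Σy)² = 56095.74 − 54709.21 = 1386.53
r = -590.3 / √(869.96 × 1386.53) = -590.3 / 1098.2830 ≈ -0.537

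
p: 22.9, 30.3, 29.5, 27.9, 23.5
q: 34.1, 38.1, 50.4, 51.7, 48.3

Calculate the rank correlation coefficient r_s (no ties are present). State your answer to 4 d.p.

Rank p: 1, 5, 4, 3, 2
Rank q: 1, 2, 4, 5, 3
d = rank(p) − rank(q): 0, 3, 0, -2, -1; Σd² = 14
ρ = 1 − 6Σd² / [n(n²−1)] = 1 − 6×14 / (5×24) = 1 − 84/120 ≈ 0.3000

0.3000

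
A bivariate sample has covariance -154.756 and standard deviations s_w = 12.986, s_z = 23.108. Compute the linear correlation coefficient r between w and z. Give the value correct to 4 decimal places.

-0.5157

r = Cov(w,z) / (s_w · s_z) = -154.756 / (12.986 × 23.108)
  = -154.756 / 300.0805 ≈ -0.5157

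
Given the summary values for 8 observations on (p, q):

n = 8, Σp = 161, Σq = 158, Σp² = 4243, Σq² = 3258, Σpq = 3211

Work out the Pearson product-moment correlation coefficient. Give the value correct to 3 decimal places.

r = (nΣpq − ΣpΣq) / √[(nΣp² − (Σp)²)(nΣq² − (Σq)²)]
Numerator: 8×3211 − 161×158 = 250
Denominator: √[(33944 − 25921)(26064 − 24964)] = √[8023 × 1100] = 2970.7406
r = 250 / 2970.7406 ≈ 0.084

0.084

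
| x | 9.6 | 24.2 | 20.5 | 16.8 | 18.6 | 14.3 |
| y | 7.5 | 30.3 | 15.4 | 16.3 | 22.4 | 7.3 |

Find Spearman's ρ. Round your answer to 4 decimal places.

Rank x: 1, 6, 5, 3, 4, 2
Rank y: 2, 6, 3, 4, 5, 1
d = rank(x) − rank(y): -1, 0, 2, -1, -1, 1; Σd² = 8
ρ = 1 − 6Σd² / [n(n²−1)] = 1 − 6×8 / (6×35) = 1 − 48/210 ≈ 0.7714

0.7714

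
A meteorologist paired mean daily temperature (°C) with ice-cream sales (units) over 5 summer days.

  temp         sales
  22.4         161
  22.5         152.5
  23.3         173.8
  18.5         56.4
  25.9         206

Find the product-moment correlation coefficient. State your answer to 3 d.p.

0.978

n = 5, Σx = 112.6, Σy = 749.7, Σx² = 2563.96, Σy² = 125000.65, Σxy = 17465.99
nΣxy − ΣxΣy = 87329.95 − 84416.22 = 2913.73
nΣx² − (Σx)² = 12819.8 − 12678.76 = 141.04; nΣy² − (Σy)² = 625003.25 − 562050.09 = 62953.16
r = 2913.73 / √(141.04 × 62953.16) = 2913.73 / 2979.7506 ≈ 0.978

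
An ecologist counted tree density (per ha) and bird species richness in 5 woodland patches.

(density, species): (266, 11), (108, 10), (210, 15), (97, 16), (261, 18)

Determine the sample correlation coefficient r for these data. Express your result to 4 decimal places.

0.1972

n = 5, Σx = 942, Σy = 70, Σx² = 204050, Σy² = 1026, Σxy = 13406
nΣxy − ΣxΣy = 67030 − 65940 = 1090
nΣx² − (Σx)² = 1020250 − 887364 = 132886; nΣy² − (Σy)² = 5130 − 4900 = 230
r = 1090 / √(132886 × 230) = 1090 / 5528.4519 ≈ 0.1972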